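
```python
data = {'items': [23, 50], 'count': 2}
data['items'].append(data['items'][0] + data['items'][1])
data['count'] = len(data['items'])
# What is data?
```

After line 1: data = {'items': [23, 50], 'count': 2}
After line 2 (append 23 + 50 = 73): data = {'items': [23, 50, 73], 'count': 2}
After line 3 (count = len(items) = 3): data = {'items': [23, 50, 73], 'count': 3}

{'items': [23, 50, 73], 'count': 3}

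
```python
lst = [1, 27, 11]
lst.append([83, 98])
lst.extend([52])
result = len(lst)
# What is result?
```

After line 1: lst = [1, 27, 11]
After line 2 (append adds [83, 98] as single element): lst = [1, 27, 11, [83, 98]]
After line 3 (extend unpacks [52], adds 52): lst = [1, 27, 11, [83, 98], 52]
After line 4: result = len(lst) = 5

5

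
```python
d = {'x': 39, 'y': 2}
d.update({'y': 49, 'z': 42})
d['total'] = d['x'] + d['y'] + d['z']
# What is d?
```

After line 1: d = {'x': 39, 'y': 2}
After line 2 (y overwritten, z added): d = {'x': 39, 'y': 49, 'z': 42}
After line 3 (total = 39 + 49 + 42 = 130): d = {'x': 39, 'y': 49, 'z': 42, 'total': 130}

{'x': 39, 'y': 49, 'z': 42, 'total': 130}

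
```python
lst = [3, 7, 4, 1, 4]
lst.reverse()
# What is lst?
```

[4, 1, 4, 7, 3]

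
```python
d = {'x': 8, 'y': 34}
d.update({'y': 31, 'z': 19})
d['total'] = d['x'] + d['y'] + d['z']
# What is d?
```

After line 1: d = {'x': 8, 'y': 34}
After line 2 (y overwritten, z added): d = {'x': 8, 'y': 31, 'z': 19}
After line 3 (total = 8 + 31 + 19 = 58): d = {'x': 8, 'y': 31, 'z': 19, 'total': 58}

{'x': 8, 'y': 31, 'z': 19, 'total': 58}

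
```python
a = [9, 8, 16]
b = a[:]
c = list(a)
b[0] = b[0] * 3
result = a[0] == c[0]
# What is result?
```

After line 1: a = [9, 8, 16]
After line 2 (b = a[:], copy): a = [9, 8, 16], b = [9, 8, 16]
After line 3 (c = list(a) is a copy, new object): c = [9, 8, 16]
After line 4 (b[0] = 9 * 3 = 27; only b mutates (copy)): a = [9, 8, 16], b = [27, 8, 16], c = [9, 8, 16]
After line 5 (a[0] = 9, c[0] = 9; result = True)

True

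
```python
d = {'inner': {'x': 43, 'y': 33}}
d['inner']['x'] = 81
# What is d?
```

After line 1: d = {'inner': {'x': 43, 'y': 33}}
After line 2 (inner x overwritten): d = {'inner': {'x': 81, 'y': 33}}

{'inner': {'x': 81, 'y': 33}}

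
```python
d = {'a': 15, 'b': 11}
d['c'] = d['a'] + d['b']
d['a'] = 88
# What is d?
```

After line 1: d = {'a': 15, 'b': 11}
After line 2 (d['c'] = 15 + 11): d = {'a': 15, 'b': 11, 'c': 26}
After line 3: d = {'a': 88, 'b': 11, 'c': 26}

{'a': 88, 'b': 11, 'c': 26}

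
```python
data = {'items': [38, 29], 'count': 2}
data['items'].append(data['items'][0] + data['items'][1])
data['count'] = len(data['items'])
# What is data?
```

After line 1: data = {'items': [38, 29], 'count': 2}
After line 2 (append 38 + 29 = 67): data = {'items': [38, 29, 67], 'count': 2}
After line 3 (count = len(items) = 3): data = {'items': [38, 29, 67], 'count': 3}

{'items': [38, 29, 67], 'count': 3}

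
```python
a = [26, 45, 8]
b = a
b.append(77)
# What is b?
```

After line 1: a = [26, 45, 8]
After line 2 (b = a is an alias, same object): a = [26, 45, 8], b = [26, 45, 8]
After line 3 (b.append mutates the shared list): a = [26, 45, 8, 77], b = [26, 45, 8, 77]

[26, 45, 8, 77]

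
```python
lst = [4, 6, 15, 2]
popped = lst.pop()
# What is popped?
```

2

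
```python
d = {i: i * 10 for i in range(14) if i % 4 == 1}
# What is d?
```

{1: 10, 5: 50, 9: 90, 13: 130}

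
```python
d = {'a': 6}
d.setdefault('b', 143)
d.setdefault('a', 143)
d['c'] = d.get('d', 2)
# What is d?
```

After line 1: d = {'a': 6}
After line 2 (setdefault adds 'b'=143): d = {'a': 6, 'b': 143}
After line 3 (setdefault 'a' no-op, already exists): d = {'a': 6, 'b': 143}
After line 4 (get('d', 2) returns default since 'd' not in d): d = {'a': 6, 'b': 143, 'c': 2}

{'a': 6, 'b': 143, 'c': 2}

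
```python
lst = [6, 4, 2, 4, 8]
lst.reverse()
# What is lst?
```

[8, 4, 2, 4, 6]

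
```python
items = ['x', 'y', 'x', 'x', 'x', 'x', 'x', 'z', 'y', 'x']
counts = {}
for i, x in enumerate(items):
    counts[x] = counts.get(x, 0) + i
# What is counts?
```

Initial: counts = {}, items = ['x', 'y', 'x', 'x', 'x', 'x', 'x', 'z', 'y', 'x']
i=0, x='x': counts = {'x': 0}
i=1, x='y': counts = {'x': 0, 'y': 1}
i=2, x='x': counts = {'x': 2, 'y': 1}
i=3, x='x': counts = {'x': 5, 'y': 1}
i=4, x='x': counts = {'x': 9, 'y': 1}
i=5, x='x': counts = {'x': 14, 'y': 1}
i=6, x='x': counts = {'x': 20, 'y': 1}
i=7, x='z': counts = {'x': 20, 'y': 1, 'z': 7}
i=8, x='y': counts = {'x': 20, 'y': 9, 'z': 7}
i=9, x='x': counts = {'x': 29, 'y': 9, 'z': 7}

{'x': 29, 'y': 9, 'z': 7}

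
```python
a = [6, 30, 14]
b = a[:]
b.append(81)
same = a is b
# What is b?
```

After line 1: a = [6, 30, 14]
After line 2 (b = a[:] is a shallow copy, new object): a = [6, 30, 14], b = [6, 30, 14]
After line 3 (append only mutates b): a = [6, 30, 14], b = [6, 30, 14, 81]
After line 4 (same = a is b; different objects -> False): same = False

[6, 30, 14, 81]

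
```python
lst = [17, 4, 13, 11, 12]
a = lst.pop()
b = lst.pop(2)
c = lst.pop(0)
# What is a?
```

After line 1: lst = [17, 4, 13, 11, 12]
After line 2 (pop() -> a = 12): lst = [17, 4, 13, 11]
After line 3 (pop(2) -> b = 13): lst = [17, 4, 11]
After line 4 (pop(0) -> c = 17): lst = [4, 11]

12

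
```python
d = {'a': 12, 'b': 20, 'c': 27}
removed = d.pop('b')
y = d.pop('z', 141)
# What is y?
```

After line 1: d = {'a': 12, 'b': 20, 'c': 27}
After line 2 (pop 'b' returns 20): d = {'a': 12, 'c': 27}, removed = 20
After line 3 (pop 'z' missing, returns default 141): d = {'a': 12, 'c': 27}, y = 141

141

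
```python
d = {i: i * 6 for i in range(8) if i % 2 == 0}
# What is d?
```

{0: 0, 2: 12, 4: 24, 6: 36}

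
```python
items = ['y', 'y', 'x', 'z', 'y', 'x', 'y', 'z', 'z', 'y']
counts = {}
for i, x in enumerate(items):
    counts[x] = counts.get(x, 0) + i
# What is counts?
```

Initial: counts = {}, items = ['y', 'y', 'x', 'z', 'y', 'x', 'y', 'z', 'z', 'y']
i=0, x='y': counts = {'y': 0}
i=1, x='y': counts = {'y': 1}
i=2, x='x': counts = {'y': 1, 'x': 2}
i=3, x='z': counts = {'y': 1, 'x': 2, 'z': 3}
i=4, x='y': counts = {'y': 5, 'x': 2, 'z': 3}
i=5, x='x': counts = {'y': 5, 'x': 7, 'z': 3}
i=6, x='y': counts = {'y': 11, 'x': 7, 'z': 3}
i=7, x='z': counts = {'y': 11, 'x': 7, 'z': 10}
i=8, x='z': counts = {'y': 11, 'x': 7, 'z': 18}
i=9, x='y': counts = {'y': 20, 'x': 7, 'z': 18}

{'y': 20, 'x': 7, 'z': 18}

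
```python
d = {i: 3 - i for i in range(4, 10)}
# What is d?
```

{4: -1, 5: -2, 6: -3, 7: -4, 8: -5, 9: -6}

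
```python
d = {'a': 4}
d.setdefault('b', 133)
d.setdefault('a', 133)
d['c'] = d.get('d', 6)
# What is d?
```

After line 1: d = {'a': 4}
After line 2 (setdefault adds 'b'=133): d = {'a': 4, 'b': 133}
After line 3 (setdefault 'a' no-op, already exists): d = {'a': 4, 'b': 133}
After line 4 (get('d', 6) returns default since 'd' not in d): d = {'a': 4, 'b': 133, 'c': 6}

{'a': 4, 'b': 133, 'c': 6}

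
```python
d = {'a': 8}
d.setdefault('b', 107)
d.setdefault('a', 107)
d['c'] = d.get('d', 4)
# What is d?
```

After line 1: d = {'a': 8}
After line 2 (setdefault adds 'b'=107): d = {'a': 8, 'b': 107}
After line 3 (setdefault 'a' no-op, already exists): d = {'a': 8, 'b': 107}
After line 4 (get('d', 4) returns default since 'd' not in d): d = {'a': 8, 'b': 107, 'c': 4}

{'a': 8, 'b': 107, 'c': 4}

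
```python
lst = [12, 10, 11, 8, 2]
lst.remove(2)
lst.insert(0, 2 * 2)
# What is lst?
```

After line 1: lst = [12, 10, 11, 8, 2]
After line 2 (remove first 2): lst = [12, 10, 11, 8]
After line 3 (insert 4 at index 0): lst = [4, 12, 10, 11, 8]

[4, 12, 10, 11, 8]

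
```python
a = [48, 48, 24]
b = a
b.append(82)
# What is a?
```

After line 1: a = [48, 48, 24]
After line 2 (b = a is an alias, same object): a = [48, 48, 24], b = [48, 48, 24]
After line 3 (b.append mutates the shared list): a = [48, 48, 24, 82], b = [48, 48, 24, 82]

[48, 48, 24, 82]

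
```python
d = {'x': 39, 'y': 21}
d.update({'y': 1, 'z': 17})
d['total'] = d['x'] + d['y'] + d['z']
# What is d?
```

After line 1: d = {'x': 39, 'y': 21}
After line 2 (y overwritten, z added): d = {'x': 39, 'y': 1, 'z': 17}
After line 3 (total = 39 + 1 + 17 = 57): d = {'x': 39, 'y': 1, 'z': 17, 'total': 57}

{'x': 39, 'y': 1, 'z': 17, 'total': 57}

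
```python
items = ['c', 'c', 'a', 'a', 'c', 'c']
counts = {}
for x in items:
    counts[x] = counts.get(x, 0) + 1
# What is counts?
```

Initial: counts = {}, items = ['c', 'c', 'a', 'a', 'c', 'c']
See 'c': counts = {'c': 1}
See 'c': counts = {'c': 2}
See 'a': counts = {'c': 2, 'a': 1}
See 'a': counts = {'c': 2, 'a': 2}
See 'c': counts = {'c': 3, 'a': 2}
See 'c': counts = {'c': 4, 'a': 2}

{'c': 4, 'a': 2}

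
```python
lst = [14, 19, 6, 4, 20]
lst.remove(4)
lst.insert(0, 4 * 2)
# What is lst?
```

After line 1: lst = [14, 19, 6, 4, 20]
After line 2 (remove first 4): lst = [14, 19, 6, 20]
After line 3 (insert 8 at index 0): lst = [8, 14, 19, 6, 20]

[8, 14, 19, 6, 20]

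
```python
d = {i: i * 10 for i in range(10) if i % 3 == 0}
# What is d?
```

{0: 0, 3: 30, 6: 60, 9: 90}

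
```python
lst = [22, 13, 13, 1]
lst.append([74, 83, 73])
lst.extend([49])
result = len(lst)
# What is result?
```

After line 1: lst = [22, 13, 13, 1]
After line 2 (append adds [74, 83, 73] as single element): lst = [22, 13, 13, 1, [74, 83, 73]]
After line 3 (extend unpacks [49], adds 49): lst = [22, 13, 13, 1, [74, 83, 73], 49]
After line 4: result = len(lst) = 6

6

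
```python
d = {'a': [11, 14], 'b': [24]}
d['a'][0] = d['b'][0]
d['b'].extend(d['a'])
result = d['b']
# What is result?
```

After line 1: d = {'a': [11, 14], 'b': [24]}
After line 2 (a[0] = b[0] = 24): d = {'a': [24, 14], 'b': [24]}
After line 3 (b.extend(a) appends [24, 14]): d = {'a': [24, 14], 'b': [24, 24, 14]}
After line 4: result = d['b'] = [24, 24, 14]

[24, 24, 14]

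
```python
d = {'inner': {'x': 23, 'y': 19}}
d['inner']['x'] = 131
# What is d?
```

After line 1: d = {'inner': {'x': 23, 'y': 19}}
After line 2 (inner x overwritten): d = {'inner': {'x': 131, 'y': 19}}

{'inner': {'x': 131, 'y': 19}}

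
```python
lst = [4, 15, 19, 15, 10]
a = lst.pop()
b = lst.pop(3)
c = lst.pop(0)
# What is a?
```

After line 1: lst = [4, 15, 19, 15, 10]
After line 2 (pop() -> a = 10): lst = [4, 15, 19, 15]
After line 3 (pop(3) -> b = 15): lst = [4, 15, 19]
After line 4 (pop(0) -> c = 4): lst = [15, 19]

10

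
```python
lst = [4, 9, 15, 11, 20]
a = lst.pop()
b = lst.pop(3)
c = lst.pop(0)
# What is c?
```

After line 1: lst = [4, 9, 15, 11, 20]
After line 2 (pop() -> a = 20): lst = [4, 9, 15, 11]
After line 3 (pop(3) -> b = 11): lst = [4, 9, 15]
After line 4 (pop(0) -> c = 4): lst = [9, 15]

4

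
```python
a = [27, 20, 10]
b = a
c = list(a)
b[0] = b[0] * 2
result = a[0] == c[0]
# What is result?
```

After line 1: a = [27, 20, 10]
After line 2 (b = a, alias): a = [27, 20, 10], b = [27, 20, 10]
After line 3 (c = list(a) is a copy, new object): c = [27, 20, 10]
After line 4 (b[0] = 27 * 2 = 54; mutates shared a/b): a = b = [54, 20, 10], c = [27, 20, 10]
After line 5 (a[0] = 54, c[0] = 27; result = False)

False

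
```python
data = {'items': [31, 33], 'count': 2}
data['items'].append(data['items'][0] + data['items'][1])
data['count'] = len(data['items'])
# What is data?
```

After line 1: data = {'items': [31, 33], 'count': 2}
After line 2 (append 31 + 33 = 64): data = {'items': [31, 33, 64], 'count': 2}
After line 3 (count = len(items) = 3): data = {'items': [31, 33, 64], 'count': 3}

{'items': [31, 33, 64], 'count': 3}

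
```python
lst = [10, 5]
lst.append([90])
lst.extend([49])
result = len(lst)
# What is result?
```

After line 1: lst = [10, 5]
After line 2 (append adds [90] as single element): lst = [10, 5, [90]]
After line 3 (extend unpacks [49], adds 49): lst = [10, 5, [90], 49]
After line 4: result = len(lst) = 4

4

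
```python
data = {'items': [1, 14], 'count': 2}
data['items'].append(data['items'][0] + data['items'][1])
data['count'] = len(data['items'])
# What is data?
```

After line 1: data = {'items': [1, 14], 'count': 2}
After line 2 (append 1 + 14 = 15): data = {'items': [1, 14, 15], 'count': 2}
After line 3 (count = len(items) = 3): data = {'items': [1, 14, 15], 'count': 3}

{'items': [1, 14, 15], 'count': 3}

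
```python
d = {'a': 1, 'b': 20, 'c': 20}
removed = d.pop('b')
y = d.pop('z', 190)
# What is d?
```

After line 1: d = {'a': 1, 'b': 20, 'c': 20}
After line 2 (pop 'b' returns 20): d = {'a': 1, 'c': 20}, removed = 20
After line 3 (pop 'z' missing, returns default 190): d = {'a': 1, 'c': 20}, y = 190

{'a': 1, 'c': 20}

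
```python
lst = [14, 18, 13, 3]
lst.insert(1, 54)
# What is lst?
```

[14, 54, 18, 13, 3]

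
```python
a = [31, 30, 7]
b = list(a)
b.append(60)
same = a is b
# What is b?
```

After line 1: a = [31, 30, 7]
After line 2 (b = list(a) is a shallow copy, new object): a = [31, 30, 7], b = [31, 30, 7]
After line 3 (append only mutates b): a = [31, 30, 7], b = [31, 30, 7, 60]
After line 4 (same = a is b; different objects -> False): same = False

[31, 30, 7, 60]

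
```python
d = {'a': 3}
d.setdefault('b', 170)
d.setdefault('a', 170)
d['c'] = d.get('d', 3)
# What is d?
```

After line 1: d = {'a': 3}
After line 2 (setdefault adds 'b'=170): d = {'a': 3, 'b': 170}
After line 3 (setdefault 'a' no-op, already exists): d = {'a': 3, 'b': 170}
After line 4 (get('d', 3) returns default since 'd' not in d): d = {'a': 3, 'b': 170, 'c': 3}

{'a': 3, 'b': 170, 'c': 3}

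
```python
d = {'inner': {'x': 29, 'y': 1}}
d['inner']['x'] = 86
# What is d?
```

After line 1: d = {'inner': {'x': 29, 'y': 1}}
After line 2 (inner x overwritten): d = {'inner': {'x': 86, 'y': 1}}

{'inner': {'x': 86, 'y': 1}}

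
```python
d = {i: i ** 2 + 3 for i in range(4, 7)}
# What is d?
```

{4: 19, 5: 28, 6: 39}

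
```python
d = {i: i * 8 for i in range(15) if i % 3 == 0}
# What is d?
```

{0: 0, 3: 24, 6: 48, 9: 72, 12: 96}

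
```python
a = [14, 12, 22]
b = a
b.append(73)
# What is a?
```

After line 1: a = [14, 12, 22]
After line 2 (b = a is an alias, same object): a = [14, 12, 22], b = [14, 12, 22]
After line 3 (b.append mutates the shared list): a = [14, 12, 22, 73], b = [14, 12, 22, 73]

[14, 12, 22, 73]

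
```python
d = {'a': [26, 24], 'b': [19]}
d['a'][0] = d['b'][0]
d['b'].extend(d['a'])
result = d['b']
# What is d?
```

After line 1: d = {'a': [26, 24], 'b': [19]}
After line 2 (a[0] = b[0] = 19): d = {'a': [19, 24], 'b': [19]}
After line 3 (b.extend(a) appends [19, 24]): d = {'a': [19, 24], 'b': [19, 19, 24]}
After line 4: result = d['b'] = [19, 19, 24]

{'a': [19, 24], 'b': [19, 19, 24]}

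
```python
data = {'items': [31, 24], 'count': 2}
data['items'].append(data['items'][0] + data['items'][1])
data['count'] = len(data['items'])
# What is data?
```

After line 1: data = {'items': [31, 24], 'count': 2}
After line 2 (append 31 + 24 = 55): data = {'items': [31, 24, 55], 'count': 2}
After line 3 (count = len(items) = 3): data = {'items': [31, 24, 55], 'count': 3}

{'items': [31, 24, 55], 'count': 3}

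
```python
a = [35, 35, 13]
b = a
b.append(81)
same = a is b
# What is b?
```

After line 1: a = [35, 35, 13]
After line 2 (b = a is an alias, same object): a = [35, 35, 13], b = [35, 35, 13]
After line 3 (b.append mutates the shared list): a = [35, 35, 13, 81], b = [35, 35, 13, 81]
After line 4 (same = a is b; same object -> True): same = True

[35, 35, 13, 81]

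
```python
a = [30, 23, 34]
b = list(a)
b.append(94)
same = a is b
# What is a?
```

After line 1: a = [30, 23, 34]
After line 2 (b = list(a) is a shallow copy, new object): a = [30, 23, 34], b = [30, 23, 34]
After line 3 (append only mutates b): a = [30, 23, 34], b = [30, 23, 34, 94]
After line 4 (same = a is b; different objects -> False): same = False

[30, 23, 34]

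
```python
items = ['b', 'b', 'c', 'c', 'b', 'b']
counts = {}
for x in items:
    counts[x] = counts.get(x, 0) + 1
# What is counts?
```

Initial: counts = {}, items = ['b', 'b', 'c', 'c', 'b', 'b']
See 'b': counts = {'b': 1}
See 'b': counts = {'b': 2}
See 'c': counts = {'b': 2, 'c': 1}
See 'c': counts = {'b': 2, 'c': 2}
See 'b': counts = {'b': 3, 'c': 2}
See 'b': counts = {'b': 4, 'c': 2}

{'b': 4, 'c': 2}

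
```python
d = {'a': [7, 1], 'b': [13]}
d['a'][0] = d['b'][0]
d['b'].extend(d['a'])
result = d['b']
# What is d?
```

After line 1: d = {'a': [7, 1], 'b': [13]}
After line 2 (a[0] = b[0] = 13): d = {'a': [13, 1], 'b': [13]}
After line 3 (b.extend(a) appends [13, 1]): d = {'a': [13, 1], 'b': [13, 13, 1]}
After line 4: result = d['b'] = [13, 13, 1]

{'a': [13, 1], 'b': [13, 13, 1]}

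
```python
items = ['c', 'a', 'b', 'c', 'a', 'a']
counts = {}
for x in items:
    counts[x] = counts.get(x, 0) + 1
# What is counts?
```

Initial: counts = {}, items = ['c', 'a', 'b', 'c', 'a', 'a']
See 'c': counts = {'c': 1}
See 'a': counts = {'c': 1, 'a': 1}
See 'b': counts = {'c': 1, 'a': 1, 'b': 1}
See 'c': counts = {'c': 2, 'a': 1, 'b': 1}
See 'a': counts = {'c': 2, 'a': 2, 'b': 1}
See 'a': counts = {'c': 2, 'a': 3, 'b': 1}

{'c': 2, 'a': 3, 'b': 1}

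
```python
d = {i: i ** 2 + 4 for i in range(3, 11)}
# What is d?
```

{3: 13, 4: 20, 5: 29, 6: 40, 7: 53, 8: 68, 9: 85, 10: 104}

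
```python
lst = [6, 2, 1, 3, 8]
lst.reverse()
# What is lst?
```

[8, 3, 1, 2, 6]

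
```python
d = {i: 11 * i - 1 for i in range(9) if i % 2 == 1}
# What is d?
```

{1: 10, 3: 32, 5: 54, 7: 76}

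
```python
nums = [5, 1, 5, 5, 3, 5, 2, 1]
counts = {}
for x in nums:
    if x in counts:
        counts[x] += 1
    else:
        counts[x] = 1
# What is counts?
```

Initial: counts = {}, nums = [5, 1, 5, 5, 3, 5, 2, 1]
See 5: counts = {5: 1}
See 1: counts = {5: 1, 1: 1}
See 5: counts = {5: 2, 1: 1}
See 5: counts = {5: 3, 1: 1}
See 3: counts = {5: 3, 1: 1, 3: 1}
See 5: counts = {5: 4, 1: 1, 3: 1}
See 2: counts = {5: 4, 1: 1, 3: 1, 2: 1}
See 1: counts = {5: 4, 1: 2, 3: 1, 2: 1}

{5: 4, 1: 2, 3: 1, 2: 1}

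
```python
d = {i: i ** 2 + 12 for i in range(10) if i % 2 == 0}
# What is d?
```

{0: 12, 2: 16, 4: 28, 6: 48, 8: 76}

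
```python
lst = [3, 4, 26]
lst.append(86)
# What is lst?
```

[3, 4, 26, 86]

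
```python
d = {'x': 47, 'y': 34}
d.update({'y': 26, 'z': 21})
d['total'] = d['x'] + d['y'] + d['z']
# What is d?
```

After line 1: d = {'x': 47, 'y': 34}
After line 2 (y overwritten, z added): d = {'x': 47, 'y': 26, 'z': 21}
After line 3 (total = 47 + 26 + 21 = 94): d = {'x': 47, 'y': 26, 'z': 21, 'total': 94}

{'x': 47, 'y': 26, 'z': 21, 'total': 94}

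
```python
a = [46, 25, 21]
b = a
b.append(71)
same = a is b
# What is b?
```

After line 1: a = [46, 25, 21]
After line 2 (b = a is an alias, same object): a = [46, 25, 21], b = [46, 25, 21]
After line 3 (b.append mutates the shared list): a = [46, 25, 21, 71], b = [46, 25, 21, 71]
After line 4 (same = a is b; same object -> True): same = True

[46, 25, 21, 71]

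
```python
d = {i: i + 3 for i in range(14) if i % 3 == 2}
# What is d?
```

{2: 5, 5: 8, 8: 11, 11: 14}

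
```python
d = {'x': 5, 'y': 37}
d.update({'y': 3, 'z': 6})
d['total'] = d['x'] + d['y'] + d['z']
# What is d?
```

After line 1: d = {'x': 5, 'y': 37}
After line 2 (y overwritten, z added): d = {'x': 5, 'y': 3, 'z': 6}
After line 3 (total = 5 + 3 + 6 = 14): d = {'x': 5, 'y': 3, 'z': 6, 'total': 14}

{'x': 5, 'y': 3, 'z': 6, 'total': 14}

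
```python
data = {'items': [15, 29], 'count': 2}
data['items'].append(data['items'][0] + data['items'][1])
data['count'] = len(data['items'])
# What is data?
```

After line 1: data = {'items': [15, 29], 'count': 2}
After line 2 (append 15 + 29 = 44): data = {'items': [15, 29, 44], 'count': 2}
After line 3 (count = len(items) = 3): data = {'items': [15, 29, 44], 'count': 3}

{'items': [15, 29, 44], 'count': 3}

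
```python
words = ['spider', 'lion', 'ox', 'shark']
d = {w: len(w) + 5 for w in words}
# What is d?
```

{'spider': 11, 'lion': 9, 'ox': 7, 'shark': 10}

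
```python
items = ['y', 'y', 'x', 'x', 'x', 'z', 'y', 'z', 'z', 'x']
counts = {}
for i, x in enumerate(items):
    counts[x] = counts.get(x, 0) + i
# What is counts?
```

Initial: counts = {}, items = ['y', 'y', 'x', 'x', 'x', 'z', 'y', 'z', 'z', 'x']
i=0, x='y': counts = {'y': 0}
i=1, x='y': counts = {'y': 1}
i=2, x='x': counts = {'y': 1, 'x': 2}
i=3, x='x': counts = {'y': 1, 'x': 5}
i=4, x='x': counts = {'y': 1, 'x': 9}
i=5, x='z': counts = {'y': 1, 'x': 9, 'z': 5}
i=6, x='y': counts = {'y': 7, 'x': 9, 'z': 5}
i=7, x='z': counts = {'y': 7, 'x': 9, 'z': 12}
i=8, x='z': counts = {'y': 7, 'x': 9, 'z': 20}
i=9, x='x': counts = {'y': 7, 'x': 18, 'z': 20}

{'y': 7, 'x': 18, 'z': 20}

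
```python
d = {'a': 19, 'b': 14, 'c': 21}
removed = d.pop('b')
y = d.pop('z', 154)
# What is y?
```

After line 1: d = {'a': 19, 'b': 14, 'c': 21}
After line 2 (pop 'b' returns 14): d = {'a': 19, 'c': 21}, removed = 14
After line 3 (pop 'z' missing, returns default 154): d = {'a': 19, 'c': 21}, y = 154

154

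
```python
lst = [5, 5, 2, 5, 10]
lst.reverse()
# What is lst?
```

[10, 5, 2, 5, 5]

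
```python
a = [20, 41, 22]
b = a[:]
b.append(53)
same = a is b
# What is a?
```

After line 1: a = [20, 41, 22]
After line 2 (b = a[:] is a shallow copy, new object): a = [20, 41, 22], b = [20, 41, 22]
After line 3 (append only mutates b): a = [20, 41, 22], b = [20, 41, 22, 53]
After line 4 (same = a is b; different objects -> False): same = False

[20, 41, 22]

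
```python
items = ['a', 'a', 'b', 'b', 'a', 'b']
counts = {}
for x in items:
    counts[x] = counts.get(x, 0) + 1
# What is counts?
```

Initial: counts = {}, items = ['a', 'a', 'b', 'b', 'a', 'b']
See 'a': counts = {'a': 1}
See 'a': counts = {'a': 2}
See 'b': counts = {'a': 2, 'b': 1}
See 'b': counts = {'a': 2, 'b': 2}
See 'a': counts = {'a': 3, 'b': 2}
See 'b': counts = {'a': 3, 'b': 3}

{'a': 3, 'b': 3}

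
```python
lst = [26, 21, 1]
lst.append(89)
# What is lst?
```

[26, 21, 1, 89]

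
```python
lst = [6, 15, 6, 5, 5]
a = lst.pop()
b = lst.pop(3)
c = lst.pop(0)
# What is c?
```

After line 1: lst = [6, 15, 6, 5, 5]
After line 2 (pop() -> a = 5): lst = [6, 15, 6, 5]
After line 3 (pop(3) -> b = 5): lst = [6, 15, 6]
After line 4 (pop(0) -> c = 6): lst = [15, 6]

6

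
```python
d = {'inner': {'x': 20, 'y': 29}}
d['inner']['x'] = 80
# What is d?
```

After line 1: d = {'inner': {'x': 20, 'y': 29}}
After line 2 (inner x overwritten): d = {'inner': {'x': 80, 'y': 29}}

{'inner': {'x': 80, 'y': 29}}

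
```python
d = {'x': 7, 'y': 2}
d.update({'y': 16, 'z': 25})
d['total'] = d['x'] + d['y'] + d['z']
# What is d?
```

After line 1: d = {'x': 7, 'y': 2}
After line 2 (y overwritten, z added): d = {'x': 7, 'y': 16, 'z': 25}
After line 3 (total = 7 + 16 + 25 = 48): d = {'x': 7, 'y': 16, 'z': 25, 'total': 48}

{'x': 7, 'y': 16, 'z': 25, 'total': 48}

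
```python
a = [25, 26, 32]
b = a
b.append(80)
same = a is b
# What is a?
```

After line 1: a = [25, 26, 32]
After line 2 (b = a is an alias, same object): a = [25, 26, 32], b = [25, 26, 32]
After line 3 (b.append mutates the shared list): a = [25, 26, 32, 80], b = [25, 26, 32, 80]
After line 4 (same = a is b; same object -> True): same = True

[25, 26, 32, 80]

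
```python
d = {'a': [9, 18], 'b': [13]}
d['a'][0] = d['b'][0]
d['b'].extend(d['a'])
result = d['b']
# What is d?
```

After line 1: d = {'a': [9, 18], 'b': [13]}
After line 2 (a[0] = b[0] = 13): d = {'a': [13, 18], 'b': [13]}
After line 3 (b.extend(a) appends [13, 18]): d = {'a': [13, 18], 'b': [13, 13, 18]}
After line 4: result = d['b'] = [13, 13, 18]

{'a': [13, 18], 'b': [13, 13, 18]}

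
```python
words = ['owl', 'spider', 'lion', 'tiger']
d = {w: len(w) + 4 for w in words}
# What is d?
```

{'owl': 7, 'spider': 10, 'lion': 8, 'tiger': 9}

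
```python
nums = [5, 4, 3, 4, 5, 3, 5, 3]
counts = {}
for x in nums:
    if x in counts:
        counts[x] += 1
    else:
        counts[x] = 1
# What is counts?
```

Initial: counts = {}, nums = [5, 4, 3, 4, 5, 3, 5, 3]
See 5: counts = {5: 1}
See 4: counts = {5: 1, 4: 1}
See 3: counts = {5: 1, 4: 1, 3: 1}
See 4: counts = {5: 1, 4: 2, 3: 1}
See 5: counts = {5: 2, 4: 2, 3: 1}
See 3: counts = {5: 2, 4: 2, 3: 2}
See 5: counts = {5: 3, 4: 2, 3: 2}
See 3: counts = {5: 3, 4: 2, 3: 3}

{5: 3, 4: 2, 3: 3}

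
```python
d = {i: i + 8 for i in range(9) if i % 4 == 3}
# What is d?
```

{3: 11, 7: 15}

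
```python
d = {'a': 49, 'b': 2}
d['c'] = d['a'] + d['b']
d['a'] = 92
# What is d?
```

After line 1: d = {'a': 49, 'b': 2}
After line 2 (d['c'] = 49 + 2): d = {'a': 49, 'b': 2, 'c': 51}
After line 3: d = {'a': 92, 'b': 2, 'c': 51}

{'a': 92, 'b': 2, 'c': 51}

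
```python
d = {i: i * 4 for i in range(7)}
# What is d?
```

{0: 0, 1: 4, 2: 8, 3: 12, 4: 16, 5: 20, 6: 24}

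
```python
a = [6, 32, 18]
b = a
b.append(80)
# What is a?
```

After line 1: a = [6, 32, 18]
After line 2 (b = a is an alias, same object): a = [6, 32, 18], b = [6, 32, 18]
After line 3 (b.append mutates the shared list): a = [6, 32, 18, 80], b = [6, 32, 18, 80]

[6, 32, 18, 80]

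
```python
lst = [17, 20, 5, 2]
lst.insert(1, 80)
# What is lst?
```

[17, 80, 20, 5, 2]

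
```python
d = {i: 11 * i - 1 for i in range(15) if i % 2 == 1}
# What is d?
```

{1: 10, 3: 32, 5: 54, 7: 76, 9: 98, 11: 120, 13: 142}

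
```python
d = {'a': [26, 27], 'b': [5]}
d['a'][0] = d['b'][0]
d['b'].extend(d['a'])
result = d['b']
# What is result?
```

After line 1: d = {'a': [26, 27], 'b': [5]}
After line 2 (a[0] = b[0] = 5): d = {'a': [5, 27], 'b': [5]}
After line 3 (b.extend(a) appends [5, 27]): d = {'a': [5, 27], 'b': [5, 5, 27]}
After line 4: result = d['b'] = [5, 5, 27]

[5, 5, 27]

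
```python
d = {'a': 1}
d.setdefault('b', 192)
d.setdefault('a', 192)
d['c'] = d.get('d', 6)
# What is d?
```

After line 1: d = {'a': 1}
After line 2 (setdefault adds 'b'=192): d = {'a': 1, 'b': 192}
After line 3 (setdefault 'a' no-op, already exists): d = {'a': 1, 'b': 192}
After line 4 (get('d', 6) returns default since 'd' not in d): d = {'a': 1, 'b': 192, 'c': 6}

{'a': 1, 'b': 192, 'c': 6}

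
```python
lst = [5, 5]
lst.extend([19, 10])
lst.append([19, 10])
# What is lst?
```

After line 1: lst = [5, 5]
After line 2 (extend unpacks [19, 10]): lst = [5, 5, 19, 10]
After line 3 (append adds [19, 10] as single element): lst = [5, 5, 19, 10, [19, 10]]

[5, 5, 19, 10, [19, 10]]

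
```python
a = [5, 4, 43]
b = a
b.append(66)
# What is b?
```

After line 1: a = [5, 4, 43]
After line 2 (b = a is an alias, same object): a = [5, 4, 43], b = [5, 4, 43]
After line 3 (b.append mutates the shared list): a = [5, 4, 43, 66], b = [5, 4, 43, 66]

[5, 4, 43, 66]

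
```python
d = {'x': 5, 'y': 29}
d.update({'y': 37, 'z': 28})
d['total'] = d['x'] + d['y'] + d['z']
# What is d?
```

After line 1: d = {'x': 5, 'y': 29}
After line 2 (y overwritten, z added): d = {'x': 5, 'y': 37, 'z': 28}
After line 3 (total = 5 + 37 + 28 = 70): d = {'x': 5, 'y': 37, 'z': 28, 'total': 70}

{'x': 5, 'y': 37, 'z': 28, 'total': 70}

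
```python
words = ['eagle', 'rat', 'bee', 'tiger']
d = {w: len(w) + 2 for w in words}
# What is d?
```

{'eagle': 7, 'rat': 5, 'bee': 5, 'tiger': 7}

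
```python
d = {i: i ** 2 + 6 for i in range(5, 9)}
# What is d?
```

{5: 31, 6: 42, 7: 55, 8: 70}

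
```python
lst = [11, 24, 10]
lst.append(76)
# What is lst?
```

[11, 24, 10, 76]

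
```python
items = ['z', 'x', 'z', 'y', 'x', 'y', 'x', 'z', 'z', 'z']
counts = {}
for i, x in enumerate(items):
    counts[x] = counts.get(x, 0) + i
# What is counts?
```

Initial: counts = {}, items = ['z', 'x', 'z', 'y', 'x', 'y', 'x', 'z', 'z', 'z']
i=0, x='z': counts = {'z': 0}
i=1, x='x': counts = {'z': 0, 'x': 1}
i=2, x='z': counts = {'z': 2, 'x': 1}
i=3, x='y': counts = {'z': 2, 'x': 1, 'y': 3}
i=4, x='x': counts = {'z': 2, 'x': 5, 'y': 3}
i=5, x='y': counts = {'z': 2, 'x': 5, 'y': 8}
i=6, x='x': counts = {'z': 2, 'x': 11, 'y': 8}
i=7, x='z': counts = {'z': 9, 'x': 11, 'y': 8}
i=8, x='z': counts = {'z': 17, 'x': 11, 'y': 8}
i=9, x='z': counts = {'z': 26, 'x': 11, 'y': 8}

{'z': 26, 'x': 11, 'y': 8}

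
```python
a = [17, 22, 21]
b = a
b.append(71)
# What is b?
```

After line 1: a = [17, 22, 21]
After line 2 (b = a is an alias, same object): a = [17, 22, 21], b = [17, 22, 21]
After line 3 (b.append mutates the shared list): a = [17, 22, 21, 71], b = [17, 22, 21, 71]

[17, 22, 21, 71]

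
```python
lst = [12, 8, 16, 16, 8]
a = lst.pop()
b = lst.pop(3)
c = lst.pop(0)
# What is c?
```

After line 1: lst = [12, 8, 16, 16, 8]
After line 2 (pop() -> a = 8): lst = [12, 8, 16, 16]
After line 3 (pop(3) -> b = 16): lst = [12, 8, 16]
After line 4 (pop(0) -> c = 12): lst = [8, 16]

12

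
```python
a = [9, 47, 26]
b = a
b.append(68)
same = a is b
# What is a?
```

After line 1: a = [9, 47, 26]
After line 2 (b = a is an alias, same object): a = [9, 47, 26], b = [9, 47, 26]
After line 3 (b.append mutates the shared list): a = [9, 47, 26, 68], b = [9, 47, 26, 68]
After line 4 (same = a is b; same object -> True): same = True

[9, 47, 26, 68]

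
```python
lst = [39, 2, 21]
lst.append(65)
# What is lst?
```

[39, 2, 21, 65]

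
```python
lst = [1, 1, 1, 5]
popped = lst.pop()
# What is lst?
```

[1, 1, 1]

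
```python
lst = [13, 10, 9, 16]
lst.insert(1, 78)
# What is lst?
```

[13, 78, 10, 9, 16]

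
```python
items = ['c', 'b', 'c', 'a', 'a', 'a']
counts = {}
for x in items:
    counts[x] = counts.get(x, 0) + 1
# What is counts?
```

Initial: counts = {}, items = ['c', 'b', 'c', 'a', 'a', 'a']
See 'c': counts = {'c': 1}
See 'b': counts = {'c': 1, 'b': 1}
See 'c': counts = {'c': 2, 'b': 1}
See 'a': counts = {'c': 2, 'b': 1, 'a': 1}
See 'a': counts = {'c': 2, 'b': 1, 'a': 2}
See 'a': counts = {'c': 2, 'b': 1, 'a': 3}

{'c': 2, 'b': 1, 'a': 3}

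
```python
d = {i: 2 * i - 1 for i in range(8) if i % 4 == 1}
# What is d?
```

{1: 1, 5: 9}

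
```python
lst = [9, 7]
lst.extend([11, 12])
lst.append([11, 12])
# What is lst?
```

After line 1: lst = [9, 7]
After line 2 (extend unpacks [11, 12]): lst = [9, 7, 11, 12]
After line 3 (append adds [11, 12] as single element): lst = [9, 7, 11, 12, [11, 12]]

[9, 7, 11, 12, [11, 12]]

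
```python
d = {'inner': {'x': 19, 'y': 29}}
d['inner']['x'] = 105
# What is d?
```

After line 1: d = {'inner': {'x': 19, 'y': 29}}
After line 2 (inner x overwritten): d = {'inner': {'x': 105, 'y': 29}}

{'inner': {'x': 105, 'y': 29}}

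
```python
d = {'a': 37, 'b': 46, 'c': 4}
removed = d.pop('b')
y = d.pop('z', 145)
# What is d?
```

After line 1: d = {'a': 37, 'b': 46, 'c': 4}
After line 2 (pop 'b' returns 46): d = {'a': 37, 'c': 4}, removed = 46
After line 3 (pop 'z' missing, returns default 145): d = {'a': 37, 'c': 4}, y = 145

{'a': 37, 'c': 4}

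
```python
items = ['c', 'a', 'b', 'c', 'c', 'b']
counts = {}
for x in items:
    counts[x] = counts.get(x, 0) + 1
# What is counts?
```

Initial: counts = {}, items = ['c', 'a', 'b', 'c', 'c', 'b']
See 'c': counts = {'c': 1}
See 'a': counts = {'c': 1, 'a': 1}
See 'b': counts = {'c': 1, 'a': 1, 'b': 1}
See 'c': counts = {'c': 2, 'a': 1, 'b': 1}
See 'c': counts = {'c': 3, 'a': 1, 'b': 1}
See 'b': counts = {'c': 3, 'a': 1, 'b': 2}

{'c': 3, 'a': 1, 'b': 2}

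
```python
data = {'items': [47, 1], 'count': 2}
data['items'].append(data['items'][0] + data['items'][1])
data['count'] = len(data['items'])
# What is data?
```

After line 1: data = {'items': [47, 1], 'count': 2}
After line 2 (append 47 + 1 = 48): data = {'items': [47, 1, 48], 'count': 2}
After line 3 (count = len(items) = 3): data = {'items': [47, 1, 48], 'count': 3}

{'items': [47, 1, 48], 'count': 3}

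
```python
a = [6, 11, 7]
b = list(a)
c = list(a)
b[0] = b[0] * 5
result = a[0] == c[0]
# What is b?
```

After line 1: a = [6, 11, 7]
After line 2 (b = list(a), copy): a = [6, 11, 7], b = [6, 11, 7]
After line 3 (c = list(a) is a copy, new object): c = [6, 11, 7]
After line 4 (b[0] = 6 * 5 = 30; only b mutates (copy)): a = [6, 11, 7], b = [30, 11, 7], c = [6, 11, 7]
After line 5 (a[0] = 6, c[0] = 6; result = True)

[30, 11, 7]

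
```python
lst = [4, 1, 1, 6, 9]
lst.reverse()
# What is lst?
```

[9, 6, 1, 1, 4]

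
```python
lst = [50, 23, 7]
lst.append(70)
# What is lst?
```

[50, 23, 7, 70]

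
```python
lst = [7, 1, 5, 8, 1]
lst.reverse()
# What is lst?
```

[1, 8, 5, 1, 7]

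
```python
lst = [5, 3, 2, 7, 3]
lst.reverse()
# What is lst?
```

[3, 7, 2, 3, 5]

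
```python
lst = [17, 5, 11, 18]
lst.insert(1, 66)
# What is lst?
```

[17, 66, 5, 11, 18]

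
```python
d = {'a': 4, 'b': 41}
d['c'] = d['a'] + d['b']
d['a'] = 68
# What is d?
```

After line 1: d = {'a': 4, 'b': 41}
After line 2 (d['c'] = 4 + 41): d = {'a': 4, 'b': 41, 'c': 45}
After line 3: d = {'a': 68, 'b': 41, 'c': 45}

{'a': 68, 'b': 41, 'c': 45}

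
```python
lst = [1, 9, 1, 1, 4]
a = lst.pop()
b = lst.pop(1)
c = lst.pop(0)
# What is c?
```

After line 1: lst = [1, 9, 1, 1, 4]
After line 2 (pop() -> a = 4): lst = [1, 9, 1, 1]
After line 3 (pop(1) -> b = 9): lst = [1, 1, 1]
After line 4 (pop(0) -> c = 1): lst = [1, 1]

1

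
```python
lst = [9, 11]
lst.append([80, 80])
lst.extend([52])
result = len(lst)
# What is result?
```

After line 1: lst = [9, 11]
After line 2 (append adds [80, 80] as single element): lst = [9, 11, [80, 80]]
After line 3 (extend unpacks [52], adds 52): lst = [9, 11, [80, 80], 52]
After line 4: result = len(lst) = 4

4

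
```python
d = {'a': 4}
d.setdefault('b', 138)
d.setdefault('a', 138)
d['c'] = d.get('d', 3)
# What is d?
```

After line 1: d = {'a': 4}
After line 2 (setdefault adds 'b'=138): d = {'a': 4, 'b': 138}
After line 3 (setdefault 'a' no-op, already exists): d = {'a': 4, 'b': 138}
After line 4 (get('d', 3) returns default since 'd' not in d): d = {'a': 4, 'b': 138, 'c': 3}

{'a': 4, 'b': 138, 'c': 3}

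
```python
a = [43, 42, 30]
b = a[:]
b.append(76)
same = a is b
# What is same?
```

After line 1: a = [43, 42, 30]
After line 2 (b = a[:] is a shallow copy, new object): a = [43, 42, 30], b = [43, 42, 30]
After line 3 (append only mutates b): a = [43, 42, 30], b = [43, 42, 30, 76]
After line 4 (same = a is b; different objects -> False): same = False

False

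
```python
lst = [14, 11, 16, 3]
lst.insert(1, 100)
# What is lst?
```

[14, 100, 11, 16, 3]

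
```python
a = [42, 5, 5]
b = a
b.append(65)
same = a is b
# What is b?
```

After line 1: a = [42, 5, 5]
After line 2 (b = a is an alias, same object): a = [42, 5, 5], b = [42, 5, 5]
After line 3 (b.append mutates the shared list): a = [42, 5, 5, 65], b = [42, 5, 5, 65]
After line 4 (same = a is b; same object -> True): same = True

[42, 5, 5, 65]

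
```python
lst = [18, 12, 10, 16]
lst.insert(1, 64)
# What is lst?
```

[18, 64, 12, 10, 16]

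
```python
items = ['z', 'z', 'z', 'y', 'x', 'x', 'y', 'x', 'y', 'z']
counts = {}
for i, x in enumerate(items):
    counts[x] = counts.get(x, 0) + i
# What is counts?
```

Initial: counts = {}, items = ['z', 'z', 'z', 'y', 'x', 'x', 'y', 'x', 'y', 'z']
i=0, x='z': counts = {'z': 0}
i=1, x='z': counts = {'z': 1}
i=2, x='z': counts = {'z': 3}
i=3, x='y': counts = {'z': 3, 'y': 3}
i=4, x='x': counts = {'z': 3, 'y': 3, 'x': 4}
i=5, x='x': counts = {'z': 3, 'y': 3, 'x': 9}
i=6, x='y': counts = {'z': 3, 'y': 9, 'x': 9}
i=7, x='x': counts = {'z': 3, 'y': 9, 'x': 16}
i=8, x='y': counts = {'z': 3, 'y': 17, 'x': 16}
i=9, x='z': counts = {'z': 12, 'y': 17, 'x': 16}

{'z': 12, 'y': 17, 'x': 16}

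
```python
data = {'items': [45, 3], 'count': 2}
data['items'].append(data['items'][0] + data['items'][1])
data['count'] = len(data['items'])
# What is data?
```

After line 1: data = {'items': [45, 3], 'count': 2}
After line 2 (append 45 + 3 = 48): data = {'items': [45, 3, 48], 'count': 2}
After line 3 (count = len(items) = 3): data = {'items': [45, 3, 48], 'count': 3}

{'items': [45, 3, 48], 'count': 3}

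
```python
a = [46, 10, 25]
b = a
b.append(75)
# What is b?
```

After line 1: a = [46, 10, 25]
After line 2 (b = a is an alias, same object): a = [46, 10, 25], b = [46, 10, 25]
After line 3 (b.append mutates the shared list): a = [46, 10, 25, 75], b = [46, 10, 25, 75]

[46, 10, 25, 75]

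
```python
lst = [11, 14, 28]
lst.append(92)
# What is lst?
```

[11, 14, 28, 92]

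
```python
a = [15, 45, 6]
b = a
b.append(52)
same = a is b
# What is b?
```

After line 1: a = [15, 45, 6]
After line 2 (b = a is an alias, same object): a = [15, 45, 6], b = [15, 45, 6]
After line 3 (b.append mutates the shared list): a = [15, 45, 6, 52], b = [15, 45, 6, 52]
After line 4 (same = a is b; same object -> True): same = True

[15, 45, 6, 52]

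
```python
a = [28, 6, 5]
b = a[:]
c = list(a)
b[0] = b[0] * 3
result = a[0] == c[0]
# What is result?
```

After line 1: a = [28, 6, 5]
After line 2 (b = a[:], copy): a = [28, 6, 5], b = [28, 6, 5]
After line 3 (c = list(a) is a copy, new object): c = [28, 6, 5]
After line 4 (b[0] = 28 * 3 = 84; only b mutates (copy)): a = [28, 6, 5], b = [84, 6, 5], c = [28, 6, 5]
After line 5 (a[0] = 28, c[0] = 28; result = True)

True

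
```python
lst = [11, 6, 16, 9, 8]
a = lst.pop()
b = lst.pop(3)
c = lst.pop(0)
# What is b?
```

After line 1: lst = [11, 6, 16, 9, 8]
After line 2 (pop() -> a = 8): lst = [11, 6, 16, 9]
After line 3 (pop(3) -> b = 9): lst = [11, 6, 16]
After line 4 (pop(0) -> c = 11): lst = [6, 16]

9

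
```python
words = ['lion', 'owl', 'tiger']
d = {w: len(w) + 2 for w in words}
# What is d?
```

{'lion': 6, 'owl': 5, 'tiger': 7}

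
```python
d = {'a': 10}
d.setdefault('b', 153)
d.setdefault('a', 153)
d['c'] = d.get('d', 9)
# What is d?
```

After line 1: d = {'a': 10}
After line 2 (setdefault adds 'b'=153): d = {'a': 10, 'b': 153}
After line 3 (setdefault 'a' no-op, already exists): d = {'a': 10, 'b': 153}
After line 4 (get('d', 9) returns default since 'd' not in d): d = {'a': 10, 'b': 153, 'c': 9}

{'a': 10, 'b': 153, 'c': 9}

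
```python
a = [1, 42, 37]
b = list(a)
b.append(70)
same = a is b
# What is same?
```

After line 1: a = [1, 42, 37]
After line 2 (b = list(a) is a shallow copy, new object): a = [1, 42, 37], b = [1, 42, 37]
After line 3 (append only mutates b): a = [1, 42, 37], b = [1, 42, 37, 70]
After line 4 (same = a is b; different objects -> False): same = False

False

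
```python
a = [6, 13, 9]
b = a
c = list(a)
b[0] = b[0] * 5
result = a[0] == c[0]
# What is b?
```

After line 1: a = [6, 13, 9]
After line 2 (b = a, alias): a = [6, 13, 9], b = [6, 13, 9]
After line 3 (c = list(a) is a copy, new object): c = [6, 13, 9]
After line 4 (b[0] = 6 * 5 = 30; mutates shared a/b): a = b = [30, 13, 9], c = [6, 13, 9]
After line 5 (a[0] = 30, c[0] = 6; result = False)

[30, 13, 9]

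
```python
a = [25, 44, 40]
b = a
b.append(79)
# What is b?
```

After line 1: a = [25, 44, 40]
After line 2 (b = a is an alias, same object): a = [25, 44, 40], b = [25, 44, 40]
After line 3 (b.append mutates the shared list): a = [25, 44, 40, 79], b = [25, 44, 40, 79]

[25, 44, 40, 79]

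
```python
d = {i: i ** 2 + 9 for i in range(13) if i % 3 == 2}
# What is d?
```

{2: 13, 5: 34, 8: 73, 11: 130}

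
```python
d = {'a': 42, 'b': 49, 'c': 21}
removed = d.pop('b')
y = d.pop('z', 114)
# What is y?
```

After line 1: d = {'a': 42, 'b': 49, 'c': 21}
After line 2 (pop 'b' returns 49): d = {'a': 42, 'c': 21}, removed = 49
After line 3 (pop 'z' missing, returns default 114): d = {'a': 42, 'c': 21}, y = 114

114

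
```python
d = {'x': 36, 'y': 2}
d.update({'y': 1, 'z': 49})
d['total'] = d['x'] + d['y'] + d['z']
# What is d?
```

After line 1: d = {'x': 36, 'y': 2}
After line 2 (y overwritten, z added): d = {'x': 36, 'y': 1, 'z': 49}
After line 3 (total = 36 + 1 + 49 = 86): d = {'x': 36, 'y': 1, 'z': 49, 'total': 86}

{'x': 36, 'y': 1, 'z': 49, 'total': 86}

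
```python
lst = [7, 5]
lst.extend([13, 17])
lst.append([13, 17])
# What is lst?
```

After line 1: lst = [7, 5]
After line 2 (extend unpacks [13, 17]): lst = [7, 5, 13, 17]
After line 3 (append adds [13, 17] as single element): lst = [7, 5, 13, 17, [13, 17]]

[7, 5, 13, 17, [13, 17]]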